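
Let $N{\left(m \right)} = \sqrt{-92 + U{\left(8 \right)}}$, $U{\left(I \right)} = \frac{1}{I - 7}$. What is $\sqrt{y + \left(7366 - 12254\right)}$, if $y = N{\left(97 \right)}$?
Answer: $\sqrt{-4888 + i \sqrt{91}} \approx 0.0682 + 69.914 i$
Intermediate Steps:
$U{\left(I \right)} = \frac{1}{-7 + I}$
$N{\left(m \right)} = i \sqrt{91}$ ($N{\left(m \right)} = \sqrt{-92 + \frac{1}{-7 + 8}} = \sqrt{-92 + 1^{-1}} = \sqrt{-92 + 1} = \sqrt{-91} = i \sqrt{91}$)
$y = i \sqrt{91} \approx 9.5394 i$
$\sqrt{y + \left(7366 - 12254\right)} = \sqrt{i \sqrt{91} + \left(7366 - 12254\right)} = \sqrt{i \sqrt{91} - 4888} = \sqrt{-4888 + i \sqrt{91}}$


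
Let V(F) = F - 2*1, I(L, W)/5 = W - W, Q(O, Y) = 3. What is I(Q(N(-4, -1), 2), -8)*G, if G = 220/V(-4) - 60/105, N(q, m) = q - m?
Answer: 0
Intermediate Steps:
I(L, W) = 0 (I(L, W) = 5*(W - W) = 5*0 = 0)
V(F) = -2 + F (V(F) = F - 2 = -2 + F)
G = -782/21 (G = 220/(-2 - 4) - 60/105 = 220/(-6) - 60*1/105 = 220*(-⅙) - 4/7 = -110/3 - 4/7 = -782/21 ≈ -37.238)
I(Q(N(-4, -1), 2), -8)*G = 0*(-782/21) = 0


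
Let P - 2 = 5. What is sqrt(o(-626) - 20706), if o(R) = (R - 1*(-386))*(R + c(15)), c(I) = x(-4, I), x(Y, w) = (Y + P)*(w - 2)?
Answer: sqrt(120174) ≈ 346.66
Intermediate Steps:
P = 7 (P = 2 + 5 = 7)
x(Y, w) = (-2 + w)*(7 + Y) (x(Y, w) = (Y + 7)*(w - 2) = (7 + Y)*(-2 + w) = (-2 + w)*(7 + Y))
c(I) = -6 + 3*I (c(I) = -14 - 2*(-4) + 7*I - 4*I = -14 + 8 + 7*I - 4*I = -6 + 3*I)
o(R) = (39 + R)*(386 + R) (o(R) = (R - 1*(-386))*(R + (-6 + 3*15)) = (R + 386)*(R + (-6 + 45)) = (386 + R)*(R + 39) = (386 + R)*(39 + R) = (39 + R)*(386 + R))
sqrt(o(-626) - 20706) = sqrt((15054 + (-626)**2 + 425*(-626)) - 20706) = sqrt((15054 + 391876 - 266050) - 20706) = sqrt(140880 - 20706) = sqrt(120174)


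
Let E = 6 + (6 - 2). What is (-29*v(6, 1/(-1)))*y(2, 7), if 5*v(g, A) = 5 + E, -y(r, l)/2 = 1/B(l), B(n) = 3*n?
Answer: 58/7 ≈ 8.2857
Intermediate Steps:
E = 10 (E = 6 + 4 = 10)
y(r, l) = -2/(3*l) (y(r, l) = -2*1/(3*l) = -2/(3*l))
v(g, A) = 3 (v(g, A) = (5 + 10)/5 = (⅕)*15 = 3)
(-29*v(6, 1/(-1)))*y(2, 7) = (-29*3)*(-⅔/7) = -(-58)/7 = -87*(-2/21) = 58/7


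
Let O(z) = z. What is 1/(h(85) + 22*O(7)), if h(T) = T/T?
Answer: 1/155 ≈ 0.0064516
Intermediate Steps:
h(T) = 1
1/(h(85) + 22*O(7)) = 1/(1 + 22*7) = 1/(1 + 154) = 1/155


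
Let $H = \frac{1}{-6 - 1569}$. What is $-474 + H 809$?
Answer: $- \frac{747359}{1575} \approx -474.51$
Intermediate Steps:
$H = - \frac{1}{1575}$ ($H = \frac{1}{-1575} = - \frac{1}{1575} \approx -0.00063492$)
$-474 + H 809 = -474 - \frac{809}{1575} = - \frac{747359}{1575}$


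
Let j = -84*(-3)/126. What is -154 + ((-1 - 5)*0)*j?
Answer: -154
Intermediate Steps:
j = 2 (j = 252*(1/126) = 2)
-154 + ((-1 - 5)*0)*j = -154 + ((-1 - 5)*0)*2 = -154 - 6*0*2 = -154 + 0*2 = -154 + 0 = -154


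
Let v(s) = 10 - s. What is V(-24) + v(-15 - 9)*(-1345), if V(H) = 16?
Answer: -45714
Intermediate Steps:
V(-24) + v(-15 - 9)*(-1345) = 16 + (10 - (-15 - 9))*(-1345) = 16 + (10 - 1*(-24))*(-1345) = 16 + (10 + 24)*(-1345) = 16 + 34*(-1345) = 16 - 45730 = -45714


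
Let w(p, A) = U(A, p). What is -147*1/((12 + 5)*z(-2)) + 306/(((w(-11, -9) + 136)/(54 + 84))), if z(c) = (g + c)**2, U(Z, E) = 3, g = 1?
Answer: 697443/2363 ≈ 295.15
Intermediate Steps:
w(p, A) = 3
z(c) = (1 + c)**2
-147*1/((12 + 5)*z(-2)) + 306/(((w(-11, -9) + 136)/(54 + 84))) = -147*1/((1 - 2)**2*(12 + 5)) + 306/(((3 + 136)/(54 + 84))) = -147/((-1)**2*17) + 306/((139/138)) = -147/(1*17) + 306/((139*(1/138))) = -147/17 + 306/(139/138) = -147*1/17 + 306*(138/139) = -147/17 + 42228/139 = 697443/2363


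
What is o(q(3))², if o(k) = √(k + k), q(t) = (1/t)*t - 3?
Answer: -4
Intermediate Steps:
q(t) = -2 (q(t) = t/t - 3 = 1 - 3 = -2)
o(k) = √2*√k (o(k) = √(2*k) = √2*√k)
o(q(3))² = (√2*√(-2))² = (√2*(I*√2))² = (2*I)² = -4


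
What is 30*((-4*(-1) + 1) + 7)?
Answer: 360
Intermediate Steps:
30*((-4*(-1) + 1) + 7) = 30*((4 + 1) + 7) = 30*(5 + 7) = 30*12 = 360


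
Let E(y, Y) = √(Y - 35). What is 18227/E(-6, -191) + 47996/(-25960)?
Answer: -11999/6490 - 18227*I*√226/226 ≈ -1.8488 - 1212.4*I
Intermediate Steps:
E(y, Y) = √(-35 + Y)
18227/E(-6, -191) + 47996/(-25960) = 18227/(√(-35 - 191)) + 47996/(-25960) = 18227/(√(-226)) + 47996*(-1/25960) = 18227/((I*√226)) - 11999/6490 = 18227*(-I*√226/226) - 11999/6490 = -18227*I*√226/226 - 11999/6490 = -11999/6490 - 18227*I*√226/226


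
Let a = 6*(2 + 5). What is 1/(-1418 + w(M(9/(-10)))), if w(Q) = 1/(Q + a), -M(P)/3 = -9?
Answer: -69/97841 ≈ -0.00070523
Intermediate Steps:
a = 42 (a = 6*7 = 42)
M(P) = 27 (M(P) = -3*(-9) = 27)
w(Q) = 1/(42 + Q) (w(Q) = 1/(Q + 42) = 1/(42 + Q))
1/(-1418 + w(M(9/(-10)))) = 1/(-1418 + 1/(42 + 27)) = 1/(-1418 + 1/69) = 1/(-97841/69) = -69/97841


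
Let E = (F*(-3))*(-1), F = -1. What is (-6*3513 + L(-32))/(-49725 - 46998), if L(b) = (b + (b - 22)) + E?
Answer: 21167/96723 ≈ 0.21884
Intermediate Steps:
E = -3 (E = -1*(-3)*(-1) = 3*(-1) = -3)
L(b) = -25 + 2*b (L(b) = (b + (b - 22)) - 3 = (b + (-22 + b)) - 3 = (-22 + 2*b) - 3 = -25 + 2*b)
(-6*3513 + L(-32))/(-49725 - 46998) = (-6*3513 + (-25 + 2*(-32)))/(-49725 - 46998) = (-21078 + (-25 - 64))/(-96723) = (-21078 - 89)*(-1/96723) = -21167*(-1/96723) = 21167/96723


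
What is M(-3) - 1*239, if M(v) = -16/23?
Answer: -5513/23 ≈ -239.70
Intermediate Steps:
M(v) = -16/23 (M(v) = -16*1/23 = -16/23)
M(-3) - 1*239 = -16/23 - 1*239 = -16/23 - 239 = -5513/23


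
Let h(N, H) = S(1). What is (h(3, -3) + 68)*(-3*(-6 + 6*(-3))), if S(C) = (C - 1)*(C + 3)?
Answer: 4896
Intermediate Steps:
S(C) = (-1 + C)*(3 + C)
h(N, H) = 0 (h(N, H) = -3 + 1**2 + 2*1 = -3 + 1 + 2 = 0)
(h(3, -3) + 68)*(-3*(-6 + 6*(-3))) = (0 + 68)*(-3*(-6 + 6*(-3))) = 68*(-3*(-6 - 18)) = 68*(-3*(-24)) = 68*72 = 4896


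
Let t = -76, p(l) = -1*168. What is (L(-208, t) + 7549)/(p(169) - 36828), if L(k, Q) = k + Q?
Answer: -7265/36996 ≈ -0.19637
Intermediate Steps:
p(l) = -168
L(k, Q) = Q + k
(L(-208, t) + 7549)/(p(169) - 36828) = ((-76 - 208) + 7549)/(-168 - 36828) = (-284 + 7549)/(-36996) = 7265*(-1/36996) = -7265/36996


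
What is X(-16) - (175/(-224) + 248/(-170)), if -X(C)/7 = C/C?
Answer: -12947/2720 ≈ -4.7599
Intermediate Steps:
X(C) = -7 (X(C) = -7*C/C = -7*1 = -7)
X(-16) - (175/(-224) + 248/(-170)) = -7 - (175/(-224) + 248/(-170)) = -7 - (175*(-1/224) + 248*(-1/170)) = -7 - (-25/32 - 124/85) = -7 - 1*(-6093/2720) = -7 + 6093/2720 = -12947/2720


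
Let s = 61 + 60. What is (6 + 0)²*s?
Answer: 4356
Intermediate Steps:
s = 121
(6 + 0)²*s = (6 + 0)²*121 = 6²*121 = 36*121 = 4356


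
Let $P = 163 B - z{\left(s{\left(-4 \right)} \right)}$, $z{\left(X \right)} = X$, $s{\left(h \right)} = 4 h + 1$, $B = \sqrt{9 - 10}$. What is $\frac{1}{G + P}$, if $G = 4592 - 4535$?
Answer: $\frac{72}{31753} - \frac{163 i}{31753} \approx 0.0022675 - 0.0051334 i$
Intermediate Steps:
$B = i$ ($B = \sqrt{-1} = i \approx 1.0 i$)
$s{\left(h \right)} = 1 + 4 h$
$G = 57$ ($G = 4592 - 4535 = 57$)
$P = 15 + 163 i$ ($P = 163 i - \left(1 + 4 \left(-4\right)\right) = 163 i - \left(1 - 16\right) = 163 i - -15 = 163 i + 15 = 15 + 163 i \approx 15.0 + 163.0 i$)
$\frac{1}{G + P} = \frac{1}{57 + \left(15 + 163 i\right)} = \frac{1}{72 + 163 i} = \frac{72 - 163 i}{31753}$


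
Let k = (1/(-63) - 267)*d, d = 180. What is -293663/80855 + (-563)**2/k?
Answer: -55639935837/5440571240 ≈ -10.227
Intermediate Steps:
k = -336440/7 (k = (1/(-63) - 267)*180 = (-1/63 - 267)*180 = -16822/63*180 = -336440/7 ≈ -48063.)
-293663/80855 + (-563)**2/k = -293663/80855 + (-563)**2/(-336440/7) = -293663*1/80855 + 316969*(-7/336440) = -293663/80855 - 2218783/336440 = -55639935837/5440571240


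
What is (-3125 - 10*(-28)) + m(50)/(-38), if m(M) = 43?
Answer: -108153/38 ≈ -2846.1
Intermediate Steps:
(-3125 - 10*(-28)) + m(50)/(-38) = (-3125 - 10*(-28)) + 43/(-38) = (-3125 + 280) + 43*(-1/38) = -2845 - 43/38 = -108153/38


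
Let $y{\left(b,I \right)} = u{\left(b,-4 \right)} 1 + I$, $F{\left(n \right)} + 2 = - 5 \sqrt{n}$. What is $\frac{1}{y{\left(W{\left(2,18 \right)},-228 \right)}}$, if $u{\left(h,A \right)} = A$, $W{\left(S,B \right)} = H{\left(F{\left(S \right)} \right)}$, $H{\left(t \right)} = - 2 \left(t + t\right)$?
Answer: $- \frac{1}{232} \approx -0.0043103$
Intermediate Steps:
$F{\left(n \right)} = -2 - 5 \sqrt{n}$
$H{\left(t \right)} = - 4 t$ ($H{\left(t \right)} = - 2 \cdot 2 t = - 4 t$)
$W{\left(S,B \right)} = 8 + 20 \sqrt{S}$ ($W{\left(S,B \right)} = - 4 \left(-2 - 5 \sqrt{S}\right) = 8 + 20 \sqrt{S}$)
$y{\left(b,I \right)} = -4 + I$ ($y{\left(b,I \right)} = \left(-4\right) 1 + I = -4 + I$)
$\frac{1}{y{\left(W{\left(2,18 \right)},-228 \right)}} = \frac{1}{-4 - 228} = \frac{1}{-232} = - \frac{1}{232}$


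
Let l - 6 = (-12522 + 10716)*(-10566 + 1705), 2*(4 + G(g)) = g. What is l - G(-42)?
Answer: 16002997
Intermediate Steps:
G(g) = -4 + g/2
l = 16002972 (l = 6 + (-12522 + 10716)*(-10566 + 1705) = 6 - 1806*(-8861) = 6 + 16002966 = 16002972)
l - G(-42) = 16002972 - (-4 + (½)*(-42)) = 16002972 - (-4 - 21) = 16002972 - 1*(-25) = 16002972 + 25 = 16002997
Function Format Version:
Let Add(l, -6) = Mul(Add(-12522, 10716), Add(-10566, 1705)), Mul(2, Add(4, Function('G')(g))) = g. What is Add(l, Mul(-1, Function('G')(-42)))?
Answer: 16002997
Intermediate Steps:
Function('G')(g) = Add(-4, Mul(Rational(1, 2), g))
l = 16002972 (l = Add(6, Mul(Add(-12522, 10716), Add(-10566, 1705))) = Add(6, Mul(-1806, -8861)) = Add(6, 16002966) = 16002972)
Add(l, Mul(-1, Function('G')(-42))) = Add(16002972, Mul(-1, Add(-4, Mul(Rational(1, 2), -42)))) = Add(16002972, Mul(-1, Add(-4, -21))) = Add(16002972, Mul(-1, -25)) = Add(16002972, 25) = 16002997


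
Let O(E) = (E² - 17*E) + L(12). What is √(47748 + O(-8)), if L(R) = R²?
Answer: 2*√12023 ≈ 219.30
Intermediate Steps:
O(E) = 144 + E² - 17*E (O(E) = (E² - 17*E) + 12² = (E² - 17*E) + 144 = 144 + E² - 17*E)
√(47748 + O(-8)) = √(47748 + (144 + (-8)² - 17*(-8))) = √(47748 + (144 + 64 + 136)) = √(47748 + 344) = √48092 = 2*√12023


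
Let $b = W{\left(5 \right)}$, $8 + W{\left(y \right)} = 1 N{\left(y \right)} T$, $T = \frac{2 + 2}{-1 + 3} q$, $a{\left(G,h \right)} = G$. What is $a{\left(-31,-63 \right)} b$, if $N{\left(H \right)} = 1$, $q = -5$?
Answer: $558$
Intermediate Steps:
$T = -10$ ($T = \frac{2 + 2}{-1 + 3} \left(-5\right) = \frac{4}{2} \left(-5\right) = 4 \cdot \frac{1}{2} \left(-5\right) = 2 \left(-5\right) = -10$)
$W{\left(y \right)} = -18$ ($W{\left(y \right)} = -8 + 1 \cdot 1 \left(-10\right) = -8 + 1 \left(-10\right) = -8 - 10 = -18$)
$b = -18$
$a{\left(-31,-63 \right)} b = \left(-31\right) \left(-18\right) = 558$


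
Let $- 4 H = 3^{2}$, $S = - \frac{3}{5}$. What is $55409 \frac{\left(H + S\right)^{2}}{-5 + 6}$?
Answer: $\frac{180023841}{400} \approx 4.5006 \cdot 10^{5}$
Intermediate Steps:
$S = - \frac{3}{5}$ ($S = \left(-3\right) \frac{1}{5} = - \frac{3}{5} \approx -0.6$)
$H = - \frac{9}{4}$ ($H = - \frac{3^{2}}{4} = \left(- \frac{1}{4}\right) 9 = - \frac{9}{4} \approx -2.25$)
$55409 \frac{\left(H + S\right)^{2}}{-5 + 6} = 55409 \frac{\left(- \frac{9}{4} - \frac{3}{5}\right)^{2}}{-5 + 6} = 55409 \frac{\left(- \frac{57}{20}\right)^{2}}{1} = 55409 \cdot \frac{3249}{400} \cdot 1 = 55409 \cdot \frac{3249}{400} = \frac{180023841}{400}$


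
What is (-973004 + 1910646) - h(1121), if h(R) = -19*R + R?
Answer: 957820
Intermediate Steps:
h(R) = -18*R
(-973004 + 1910646) - h(1121) = (-973004 + 1910646) - (-18)*1121 = 937642 - 1*(-20178) = 937642 + 20178 = 957820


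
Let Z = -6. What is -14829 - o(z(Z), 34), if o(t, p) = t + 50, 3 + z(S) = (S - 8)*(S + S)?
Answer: -15044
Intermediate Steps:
z(S) = -3 + 2*S*(-8 + S) (z(S) = -3 + (S - 8)*(S + S) = -3 + (-8 + S)*(2*S) = -3 + 2*S*(-8 + S))
o(t, p) = 50 + t
-14829 - o(z(Z), 34) = -14829 - (50 + (-3 - 16*(-6) + 2*(-6)²)) = -14829 - (50 + (-3 + 96 + 2*36)) = -14829 - (50 + (-3 + 96 + 72)) = -14829 - (50 + 165) = -14829 - 1*215 = -14829 - 215 = -15044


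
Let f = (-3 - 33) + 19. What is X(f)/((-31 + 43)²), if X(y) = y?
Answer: -17/144 ≈ -0.11806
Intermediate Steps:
f = -17 (f = -36 + 19 = -17)
X(f)/((-31 + 43)²) = -17/(-31 + 43)² = -17/(12²) = -17/144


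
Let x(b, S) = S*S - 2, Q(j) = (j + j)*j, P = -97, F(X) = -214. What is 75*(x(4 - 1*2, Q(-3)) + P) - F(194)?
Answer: 17089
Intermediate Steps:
Q(j) = 2*j² (Q(j) = (2*j)*j = 2*j²)
x(b, S) = -2 + S² (x(b, S) = S² - 2 = -2 + S²)
75*(x(4 - 1*2, Q(-3)) + P) - F(194) = 75*((-2 + (2*(-3)²)²) - 97) - 1*(-214) = 75*((-2 + (2*9)²) - 97) + 214 = 75*((-2 + 18²) - 97) + 214 = 75*((-2 + 324) - 97) + 214 = 75*(322 - 97) + 214 = 75*225 + 214 = 16875 + 214 = 17089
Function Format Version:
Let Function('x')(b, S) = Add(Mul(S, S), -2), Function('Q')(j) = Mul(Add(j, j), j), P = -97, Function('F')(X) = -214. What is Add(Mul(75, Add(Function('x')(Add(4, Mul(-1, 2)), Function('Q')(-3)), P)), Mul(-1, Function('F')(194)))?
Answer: 17089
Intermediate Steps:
Function('Q')(j) = Mul(2, Pow(j, 2)) (Function('Q')(j) = Mul(Mul(2, j), j) = Mul(2, Pow(j, 2)))
Function('x')(b, S) = Add(-2, Pow(S, 2)) (Function('x')(b, S) = Add(Pow(S, 2), -2) = Add(-2, Pow(S, 2)))
Add(Mul(75, Add(Function('x')(Add(4, Mul(-1, 2)), Function('Q')(-3)), P)), Mul(-1, Function('F')(194))) = Add(Mul(75, Add(Add(-2, Pow(Mul(2, Pow(-3, 2)), 2)), -97)), Mul(-1, -214)) = Add(Mul(75, Add(Add(-2, Pow(Mul(2, 9), 2)), -97)), 214) = Add(Mul(75, Add(Add(-2, Pow(18, 2)), -97)), 214) = Add(Mul(75, Add(Add(-2, 324), -97)), 214) = Add(Mul(75, Add(322, -97)), 214) = Add(Mul(75, 225), 214) = Add(16875, 214) = 17089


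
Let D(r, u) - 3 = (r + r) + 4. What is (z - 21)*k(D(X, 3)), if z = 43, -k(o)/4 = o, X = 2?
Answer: -968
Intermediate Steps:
D(r, u) = 7 + 2*r (D(r, u) = 3 + ((r + r) + 4) = 3 + (2*r + 4) = 3 + (4 + 2*r) = 7 + 2*r)
k(o) = -4*o
(z - 21)*k(D(X, 3)) = (43 - 21)*(-4*(7 + 2*2)) = 22*(-4*(7 + 4)) = 22*(-4*11) = 22*(-44) = -968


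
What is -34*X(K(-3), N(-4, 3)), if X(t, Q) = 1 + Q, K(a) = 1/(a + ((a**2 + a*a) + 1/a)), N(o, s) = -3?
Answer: 68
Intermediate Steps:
K(a) = 1/(a + 1/a + 2*a**2) (K(a) = 1/(a + ((a**2 + a**2) + 1/a)) = 1/(a + (2*a**2 + 1/a)) = 1/(a + (1/a + 2*a**2)) = 1/(a + 1/a + 2*a**2))
-34*X(K(-3), N(-4, 3)) = -34*(1 - 3) = -34*(-2) = 68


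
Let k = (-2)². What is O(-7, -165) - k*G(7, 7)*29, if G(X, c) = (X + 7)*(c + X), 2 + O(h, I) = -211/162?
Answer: -3683767/162 ≈ -22739.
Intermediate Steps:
k = 4
O(h, I) = -535/162 (O(h, I) = -2 - 211/162 = -535/162)
G(X, c) = (7 + X)*(X + c)
O(-7, -165) - k*G(7, 7)*29 = -535/162 - 4*(7² + 7*7 + 7*7 + 7*7)*29 = -535/162 - 4*(49 + 49 + 49 + 49)*29 = -535/162 - 4*196*29 = -535/162 - 784*29 = -535/162 - 1*22736 = -535/162 - 22736 = -3683767/162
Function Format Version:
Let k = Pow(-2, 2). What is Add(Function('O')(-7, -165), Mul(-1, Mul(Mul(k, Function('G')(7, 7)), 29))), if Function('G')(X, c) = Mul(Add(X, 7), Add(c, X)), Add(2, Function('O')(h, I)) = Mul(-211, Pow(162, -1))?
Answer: Rational(-3683767, 162) ≈ -22739.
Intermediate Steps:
k = 4
Function('O')(h, I) = Rational(-535, 162) (Function('O')(h, I) = Add(-2, Mul(-211, Pow(162, -1))) = Add(-2, Mul(-211, Rational(1, 162))) = Add(-2, Rational(-211, 162)) = Rational(-535, 162))
Function('G')(X, c) = Mul(Add(7, X), Add(X, c))
Add(Function('O')(-7, -165), Mul(-1, Mul(Mul(k, Function('G')(7, 7)), 29))) = Add(Rational(-535, 162), Mul(-1, Mul(Mul(4, Add(Pow(7, 2), Mul(7, 7), Mul(7, 7), Mul(7, 7))), 29))) = Add(Rational(-535, 162), Mul(-1, Mul(Mul(4, Add(49, 49, 49, 49)), 29))) = Add(Rational(-535, 162), Mul(-1, Mul(Mul(4, 196), 29))) = Add(Rational(-535, 162), Mul(-1, Mul(784, 29))) = Add(Rational(-535, 162), Mul(-1, 22736)) = Add(Rational(-535, 162), -22736) = Rational(-3683767, 162)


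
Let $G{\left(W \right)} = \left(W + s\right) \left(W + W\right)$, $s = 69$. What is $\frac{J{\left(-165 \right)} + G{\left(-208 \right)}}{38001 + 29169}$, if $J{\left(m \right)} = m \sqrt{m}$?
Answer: $\frac{28912}{33585} - \frac{11 i \sqrt{165}}{4478} \approx 0.86086 - 0.031554 i$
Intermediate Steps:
$G{\left(W \right)} = 2 W \left(69 + W\right)$ ($G{\left(W \right)} = \left(W + 69\right) \left(W + W\right) = \left(69 + W\right) 2 W = 2 W \left(69 + W\right)$)
$J{\left(m \right)} = m^{\frac{3}{2}}$
$\frac{J{\left(-165 \right)} + G{\left(-208 \right)}}{38001 + 29169} = \frac{\left(-165\right)^{\frac{3}{2}} + 2 \left(-208\right) \left(69 - 208\right)}{38001 + 29169} = \frac{- 165 i \sqrt{165} + 2 \left(-208\right) \left(-139\right)}{67170} = \left(- 165 i \sqrt{165} + 57824\right) \frac{1}{67170} = \left(57824 - 165 i \sqrt{165}\right) \frac{1}{67170} = \frac{28912}{33585} - \frac{11 i \sqrt{165}}{4478}$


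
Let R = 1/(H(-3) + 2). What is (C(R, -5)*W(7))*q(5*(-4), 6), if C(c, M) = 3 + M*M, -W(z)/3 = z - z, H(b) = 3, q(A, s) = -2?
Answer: 0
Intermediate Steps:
R = 1/5 (R = 1/(3 + 2) = 1/5 ≈ 0.20000)
W(z) = 0 (W(z) = -3*(z - z) = -3*0 = 0)
C(c, M) = 3 + M**2
(C(R, -5)*W(7))*q(5*(-4), 6) = ((3 + (-5)**2)*0)*(-2) = ((3 + 25)*0)*(-2) = (28*0)*(-2) = 0*(-2) = 0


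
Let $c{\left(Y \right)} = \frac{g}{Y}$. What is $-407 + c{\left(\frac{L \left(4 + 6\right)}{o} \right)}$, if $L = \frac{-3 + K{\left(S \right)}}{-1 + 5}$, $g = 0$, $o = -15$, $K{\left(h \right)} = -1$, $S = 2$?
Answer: $-407$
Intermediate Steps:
$L = -1$ ($L = \frac{-3 - 1}{-1 + 5} = - \frac{4}{4} = \left(-4\right) \frac{1}{4} = -1$)
$c{\left(Y \right)} = 0$ ($c{\left(Y \right)} = \frac{0}{Y} = 0$)
$-407 + c{\left(\frac{L \left(4 + 6\right)}{o} \right)} = -407 + 0 = -407$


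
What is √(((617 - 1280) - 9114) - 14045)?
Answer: I*√23822 ≈ 154.34*I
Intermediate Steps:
√(((617 - 1280) - 9114) - 14045) = √((-663 - 9114) - 14045) = √(-9777 - 14045) = √(-23822) = I*√23822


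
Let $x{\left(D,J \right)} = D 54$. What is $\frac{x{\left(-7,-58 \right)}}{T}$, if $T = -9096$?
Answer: $\frac{63}{1516} \approx 0.041557$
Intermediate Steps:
$x{\left(D,J \right)} = 54 D$
$\frac{x{\left(-7,-58 \right)}}{T} = \frac{54 \left(-7\right)}{-9096} = \left(-378\right) \left(- \frac{1}{9096}\right) = \frac{63}{1516}$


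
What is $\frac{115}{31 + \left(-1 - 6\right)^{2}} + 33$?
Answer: $\frac{551}{16} \approx 34.438$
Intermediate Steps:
$\frac{115}{31 + \left(-1 - 6\right)^{2}} + 33 = \frac{115}{31 + \left(-7\right)^{2}} + 33 = \frac{115}{31 + 49} + 33 = \frac{115}{80} + 33 = 115 \cdot \frac{1}{80} + 33 = \frac{23}{16} + 33 = \frac{551}{16}$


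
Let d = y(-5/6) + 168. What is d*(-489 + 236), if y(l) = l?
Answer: -253759/6 ≈ -42293.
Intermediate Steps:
d = 1003/6 (d = -5/6 + 168 = (⅙)*(-5) + 168 = -⅚ + 168 = 1003/6 ≈ 167.17)
d*(-489 + 236) = 1003*(-489 + 236)/6 = (1003/6)*(-253) = -253759/6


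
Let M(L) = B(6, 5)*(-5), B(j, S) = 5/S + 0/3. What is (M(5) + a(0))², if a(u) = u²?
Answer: 25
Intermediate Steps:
B(j, S) = 5/S (B(j, S) = 5/S + 0*(⅓) = 5/S + 0 = 5/S)
M(L) = -5 (M(L) = (5/5)*(-5) = (5*(⅕))*(-5) = 1*(-5) = -5)
(M(5) + a(0))² = (-5 + 0²)² = (-5 + 0)² = (-5)² = 25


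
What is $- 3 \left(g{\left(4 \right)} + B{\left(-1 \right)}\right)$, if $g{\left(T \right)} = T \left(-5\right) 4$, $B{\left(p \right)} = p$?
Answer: $243$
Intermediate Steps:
$g{\left(T \right)} = - 20 T$ ($g{\left(T \right)} = - 5 T 4 = - 20 T$)
$- 3 \left(g{\left(4 \right)} + B{\left(-1 \right)}\right) = - 3 \left(\left(-20\right) 4 - 1\right) = - 3 \left(-80 - 1\right) = \left(-3\right) \left(-81\right) = 243$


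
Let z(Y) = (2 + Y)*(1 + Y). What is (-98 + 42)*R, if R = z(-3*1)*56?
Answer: -6272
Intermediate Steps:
z(Y) = (1 + Y)*(2 + Y)
R = 112 (R = (2 + (-3*1)**2 + 3*(-3*1))*56 = (2 + (-3)**2 + 3*(-3))*56 = (2 + 9 - 9)*56 = 2*56 = 112)
(-98 + 42)*R = (-98 + 42)*112 = -56*112 = -6272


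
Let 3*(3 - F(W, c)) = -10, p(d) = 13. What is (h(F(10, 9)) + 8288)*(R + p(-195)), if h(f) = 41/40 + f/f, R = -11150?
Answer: -3693040337/40 ≈ -9.2326e+7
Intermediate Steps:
F(W, c) = 19/3 (F(W, c) = 3 - ⅓*(-10) = 3 + 10/3 = 19/3)
h(f) = 81/40 (h(f) = 41*(1/40) + 1 = 41/40 + 1 = 81/40)
(h(F(10, 9)) + 8288)*(R + p(-195)) = (81/40 + 8288)*(-11150 + 13) = (331601/40)*(-11137) = -3693040337/40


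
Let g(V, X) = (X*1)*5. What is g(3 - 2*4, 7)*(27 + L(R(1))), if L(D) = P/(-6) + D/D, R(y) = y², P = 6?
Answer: 945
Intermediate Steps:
g(V, X) = 5*X (g(V, X) = X*5 = 5*X)
L(D) = 0 (L(D) = 6/(-6) + D/D = 6*(-⅙) + 1 = -1 + 1 = 0)
g(3 - 2*4, 7)*(27 + L(R(1))) = (5*7)*(27 + 0) = 35*27 = 945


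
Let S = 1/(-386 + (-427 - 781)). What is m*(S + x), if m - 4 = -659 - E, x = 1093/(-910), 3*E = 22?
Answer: 865910756/1087905 ≈ 795.94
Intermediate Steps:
E = 22/3 (E = (⅓)*22 = 22/3 ≈ 7.3333)
x = -1093/910 (x = 1093*(-1/910) = -1093/910 ≈ -1.2011)
S = -1/1594 (S = 1/(-386 - 1208) = 1/(-1594) = -1/1594 ≈ -0.00062735)
m = -1987/3 (m = 4 + (-659 - 1*22/3) = 4 + (-659 - 22/3) = 4 - 1999/3 = -1987/3 ≈ -662.33)
m*(S + x) = -1987*(-1/1594 - 1093/910)/3 = -1987/3*(-435788/362635) = 865910756/1087905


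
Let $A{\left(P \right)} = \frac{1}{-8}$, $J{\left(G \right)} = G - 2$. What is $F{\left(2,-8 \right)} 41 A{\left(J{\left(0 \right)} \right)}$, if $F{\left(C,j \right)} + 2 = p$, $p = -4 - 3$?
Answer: $\frac{369}{8} \approx 46.125$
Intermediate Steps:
$J{\left(G \right)} = -2 + G$
$p = -7$
$F{\left(C,j \right)} = -9$ ($F{\left(C,j \right)} = -2 - 7 = -9$)
$A{\left(P \right)} = - \frac{1}{8}$
$F{\left(2,-8 \right)} 41 A{\left(J{\left(0 \right)} \right)} = \left(-9\right) 41 \left(- \frac{1}{8}\right) = \left(-369\right) \left(- \frac{1}{8}\right) = \frac{369}{8}$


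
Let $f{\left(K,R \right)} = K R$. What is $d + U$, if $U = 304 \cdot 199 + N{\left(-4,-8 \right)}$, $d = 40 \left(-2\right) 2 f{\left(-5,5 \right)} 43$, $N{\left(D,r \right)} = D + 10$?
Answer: $232502$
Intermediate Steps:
$N{\left(D,r \right)} = 10 + D$
$d = 172000$ ($d = 40 \left(-2\right) 2 \left(\left(-5\right) 5\right) 43 = 40 \left(\left(-4\right) \left(-25\right)\right) 43 = 40 \cdot 100 \cdot 43 = 4000 \cdot 43 = 172000$)
$U = 60502$ ($U = 304 \cdot 199 + \left(10 - 4\right) = 60496 + 6 = 60502$)
$d + U = 172000 + 60502 = 232502$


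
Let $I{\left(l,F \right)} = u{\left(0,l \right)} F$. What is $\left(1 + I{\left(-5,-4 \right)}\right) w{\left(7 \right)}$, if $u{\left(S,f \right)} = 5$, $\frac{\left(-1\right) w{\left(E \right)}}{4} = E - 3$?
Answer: $304$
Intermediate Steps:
$w{\left(E \right)} = 12 - 4 E$ ($w{\left(E \right)} = - 4 \left(E - 3\right) = - 4 \left(-3 + E\right) = 12 - 4 E$)
$I{\left(l,F \right)} = 5 F$
$\left(1 + I{\left(-5,-4 \right)}\right) w{\left(7 \right)} = \left(1 + 5 \left(-4\right)\right) \left(12 - 28\right) = \left(1 - 20\right) \left(12 - 28\right) = \left(-19\right) \left(-16\right) = 304$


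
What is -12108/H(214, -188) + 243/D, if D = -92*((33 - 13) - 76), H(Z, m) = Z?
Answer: -31164207/551264 ≈ -56.532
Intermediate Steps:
D = 5152 (D = -92*(20 - 76) = -92*(-56) = 5152)
-12108/H(214, -188) + 243/D = -12108/214 + 243/5152 = -12108*1/214 + 243*(1/5152) = -6054/107 + 243/5152 = -31164207/551264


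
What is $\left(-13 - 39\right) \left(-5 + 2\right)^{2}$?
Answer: $-468$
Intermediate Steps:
$\left(-13 - 39\right) \left(-5 + 2\right)^{2} = - 52 \left(-3\right)^{2} = \left(-52\right) 9 = -468$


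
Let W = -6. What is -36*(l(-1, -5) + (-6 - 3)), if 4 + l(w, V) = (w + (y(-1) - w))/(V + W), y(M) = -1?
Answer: 5112/11 ≈ 464.73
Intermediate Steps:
l(w, V) = -4 - 1/(-6 + V) (l(w, V) = -4 + (w + (-1 - w))/(V - 6) = -4 - 1/(-6 + V))
-36*(l(-1, -5) + (-6 - 3)) = -36*((23 - 4*(-5))/(-6 - 5) + (-6 - 3)) = -36*((23 + 20)/(-11) - 9) = -36*(-1/11*43 - 9) = -36*(-43/11 - 9) = -36*(-142/11) = 5112/11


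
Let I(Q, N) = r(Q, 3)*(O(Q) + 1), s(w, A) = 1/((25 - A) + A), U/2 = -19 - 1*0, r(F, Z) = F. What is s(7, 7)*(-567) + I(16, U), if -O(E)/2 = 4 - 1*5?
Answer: 633/25 ≈ 25.320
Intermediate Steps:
O(E) = 2 (O(E) = -2*(4 - 1*5) = -2*(4 - 5) = -2*(-1) = 2)
U = -38 (U = 2*(-19 - 1*0) = 2*(-19 + 0) = 2*(-19) = -38)
s(w, A) = 1/25
I(Q, N) = 3*Q (I(Q, N) = Q*(2 + 1) = Q*3 = 3*Q)
s(7, 7)*(-567) + I(16, U) = (1/25)*(-567) + 3*16 = -567/25 + 48 = 633/25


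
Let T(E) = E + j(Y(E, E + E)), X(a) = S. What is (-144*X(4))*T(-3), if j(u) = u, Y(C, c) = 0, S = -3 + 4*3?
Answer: 3888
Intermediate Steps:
S = 9 (S = -3 + 12 = 9)
X(a) = 9
T(E) = E (T(E) = E + 0 = E)
(-144*X(4))*T(-3) = -144*9*(-3) = -1296*(-3) = 3888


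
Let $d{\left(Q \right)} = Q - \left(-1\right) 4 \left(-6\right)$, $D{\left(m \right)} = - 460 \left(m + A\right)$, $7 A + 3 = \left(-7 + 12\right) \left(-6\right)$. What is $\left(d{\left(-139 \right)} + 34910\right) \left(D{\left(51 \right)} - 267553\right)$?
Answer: $- \frac{70255341517}{7} \approx -1.0036 \cdot 10^{10}$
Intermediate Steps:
$A = - \frac{33}{7}$ ($A = - \frac{3}{7} + \frac{\left(-7 + 12\right) \left(-6\right)}{7} = - \frac{3}{7} + \frac{5 \left(-6\right)}{7} = - \frac{3}{7} + \frac{1}{7} \left(-30\right) = - \frac{3}{7} - \frac{30}{7} = - \frac{33}{7} \approx -4.7143$)
$D{\left(m \right)} = \frac{15180}{7} - 460 m$ ($D{\left(m \right)} = - 460 \left(m - \frac{33}{7}\right) = - 460 \left(- \frac{33}{7} + m\right) = \frac{15180}{7} - 460 m$)
$d{\left(Q \right)} = -24 + Q$ ($d{\left(Q \right)} = Q - \left(-4\right) \left(-6\right) = Q - 24 = -24 + Q$)
$\left(d{\left(-139 \right)} + 34910\right) \left(D{\left(51 \right)} - 267553\right) = \left(\left(-24 - 139\right) + 34910\right) \left(\left(\frac{15180}{7} - 23460\right) - 267553\right) = \left(-163 + 34910\right) \left(\left(\frac{15180}{7} - 23460\right) - 267553\right) = 34747 \left(- \frac{149040}{7} - 267553\right) = 34747 \left(- \frac{2021911}{7}\right) = - \frac{70255341517}{7}$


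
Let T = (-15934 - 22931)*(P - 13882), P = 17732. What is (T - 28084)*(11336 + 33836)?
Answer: -6760366263448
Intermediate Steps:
T = -149630250 (T = (-15934 - 22931)*(17732 - 13882) = -38865*3850 = -149630250)
(T - 28084)*(11336 + 33836) = (-149630250 - 28084)*(11336 + 33836) = -149658334*45172 = -6760366263448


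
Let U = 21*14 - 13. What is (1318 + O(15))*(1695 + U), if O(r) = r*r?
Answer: 3048968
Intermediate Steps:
O(r) = r**2
U = 281 (U = 294 - 13 = 281)
(1318 + O(15))*(1695 + U) = (1318 + 15**2)*(1695 + 281) = (1318 + 225)*1976 = 1543*1976 = 3048968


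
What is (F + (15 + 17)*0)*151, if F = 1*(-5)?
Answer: -755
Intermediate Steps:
F = -5
(F + (15 + 17)*0)*151 = (-5 + (15 + 17)*0)*151 = (-5 + 32*0)*151 = (-5 + 0)*151 = -5*151 = -755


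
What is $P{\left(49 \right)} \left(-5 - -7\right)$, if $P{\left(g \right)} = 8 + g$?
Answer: $114$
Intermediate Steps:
$P{\left(49 \right)} \left(-5 - -7\right) = \left(8 + 49\right) \left(-5 - -7\right) = 57 \left(-5 + 7\right) = 57 \cdot 2 = 114$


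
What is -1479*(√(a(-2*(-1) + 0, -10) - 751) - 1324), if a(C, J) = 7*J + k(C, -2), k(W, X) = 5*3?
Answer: 1958196 - 1479*I*√806 ≈ 1.9582e+6 - 41989.0*I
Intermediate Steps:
k(W, X) = 15
a(C, J) = 15 + 7*J (a(C, J) = 7*J + 15 = 15 + 7*J)
-1479*(√(a(-2*(-1) + 0, -10) - 751) - 1324) = -1479*(√((15 + 7*(-10)) - 751) - 1324) = -1479*(√((15 - 70) - 751) - 1324) = -1479*(√(-55 - 751) - 1324) = -1479*(√(-806) - 1324) = -1479*(I*√806 - 1324) = -1479*(-1324 + I*√806) = 1958196 - 1479*I*√806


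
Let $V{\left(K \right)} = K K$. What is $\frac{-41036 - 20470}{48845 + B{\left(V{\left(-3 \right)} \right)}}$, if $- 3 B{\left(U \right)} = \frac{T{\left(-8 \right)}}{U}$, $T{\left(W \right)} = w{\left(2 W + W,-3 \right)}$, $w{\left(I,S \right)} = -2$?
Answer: $- \frac{1660662}{1318817} \approx -1.2592$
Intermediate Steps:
$T{\left(W \right)} = -2$
$V{\left(K \right)} = K^{2}$
$B{\left(U \right)} = \frac{2}{3 U}$ ($B{\left(U \right)} = - \frac{\left(-2\right) \frac{1}{U}}{3} = \frac{2}{3 U}$)
$\frac{-41036 - 20470}{48845 + B{\left(V{\left(-3 \right)} \right)}} = \frac{-41036 - 20470}{48845 + \frac{2}{3 \left(-3\right)^{2}}} = - \frac{61506}{48845 + \frac{2}{3 \cdot 9}} = - \frac{61506}{48845 + \frac{2}{3} \cdot \frac{1}{9}} = - \frac{61506}{48845 + \frac{2}{27}} = - \frac{61506}{\frac{1318817}{27}} = \left(-61506\right) \frac{27}{1318817} = - \frac{1660662}{1318817}$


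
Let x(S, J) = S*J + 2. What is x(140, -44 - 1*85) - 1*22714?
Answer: -40772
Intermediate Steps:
x(S, J) = 2 + J*S (x(S, J) = J*S + 2 = 2 + J*S)
x(140, -44 - 1*85) - 1*22714 = (2 + (-44 - 1*85)*140) - 1*22714 = (2 + (-44 - 85)*140) - 22714 = (2 - 129*140) - 22714 = (2 - 18060) - 22714 = -18058 - 22714 = -40772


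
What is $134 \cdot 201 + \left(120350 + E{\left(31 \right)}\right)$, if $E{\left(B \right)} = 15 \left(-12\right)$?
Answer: $147104$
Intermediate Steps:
$E{\left(B \right)} = -180$
$134 \cdot 201 + \left(120350 + E{\left(31 \right)}\right) = 134 \cdot 201 + \left(120350 - 180\right) = 26934 + 120170 = 147104$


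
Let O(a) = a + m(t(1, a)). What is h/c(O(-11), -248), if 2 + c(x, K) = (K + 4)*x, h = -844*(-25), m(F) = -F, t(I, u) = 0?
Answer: 10550/1341 ≈ 7.8673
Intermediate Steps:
O(a) = a (O(a) = a - 1*0 = a + 0 = a)
h = 21100
c(x, K) = -2 + x*(4 + K) (c(x, K) = -2 + (K + 4)*x = -2 + (4 + K)*x = -2 + x*(4 + K))
h/c(O(-11), -248) = 21100/(-2 + 4*(-11) - 248*(-11)) = 21100/(-2 - 44 + 2728) = 21100/2682 = 21100*(1/2682) = 10550/1341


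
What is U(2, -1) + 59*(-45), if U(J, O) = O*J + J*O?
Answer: -2659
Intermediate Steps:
U(J, O) = 2*J*O (U(J, O) = J*O + J*O = 2*J*O)
U(2, -1) + 59*(-45) = 2*2*(-1) + 59*(-45) = -4 - 2655 = -2659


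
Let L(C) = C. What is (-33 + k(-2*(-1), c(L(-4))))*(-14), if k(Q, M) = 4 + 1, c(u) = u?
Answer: 392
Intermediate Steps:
k(Q, M) = 5
(-33 + k(-2*(-1), c(L(-4))))*(-14) = (-33 + 5)*(-14) = -28*(-14) = 392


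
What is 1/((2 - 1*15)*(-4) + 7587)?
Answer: 1/7639 ≈ 0.00013091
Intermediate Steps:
1/((2 - 1*15)*(-4) + 7587) = 1/((2 - 15)*(-4) + 7587) = 1/(-13*(-4) + 7587) = 1/(52 + 7587) = 1/7639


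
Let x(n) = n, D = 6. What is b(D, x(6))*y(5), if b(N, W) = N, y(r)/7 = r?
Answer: 210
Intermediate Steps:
y(r) = 7*r
b(D, x(6))*y(5) = 6*(7*5) = 6*35 = 210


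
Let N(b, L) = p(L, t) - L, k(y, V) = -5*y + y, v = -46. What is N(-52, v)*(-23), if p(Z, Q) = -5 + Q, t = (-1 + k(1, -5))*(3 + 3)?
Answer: -253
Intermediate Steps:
k(y, V) = -4*y
t = -30 (t = (-1 - 4*1)*(3 + 3) = (-1 - 4)*6 = -5*6 = -30)
N(b, L) = -35 - L (N(b, L) = (-5 - 30) - L = -35 - L)
N(-52, v)*(-23) = (-35 - 1*(-46))*(-23) = (-35 + 46)*(-23) = 11*(-23) = -253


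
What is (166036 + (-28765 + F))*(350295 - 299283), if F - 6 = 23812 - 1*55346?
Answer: 5394161916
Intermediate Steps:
F = -31528 (F = 6 + (23812 - 1*55346) = 6 + (23812 - 55346) = 6 - 31534 = -31528)
(166036 + (-28765 + F))*(350295 - 299283) = (166036 + (-28765 - 31528))*(350295 - 299283) = (166036 - 60293)*51012 = 105743*51012 = 5394161916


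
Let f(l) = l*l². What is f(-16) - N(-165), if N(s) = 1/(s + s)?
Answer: -1351679/330 ≈ -4096.0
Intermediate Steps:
f(l) = l³
N(s) = 1/(2*s)
f(-16) - N(-165) = (-16)³ - 1/(2*(-165)) = -4096 - (-1)/(2*165) = -4096 - 1*(-1/330) = -4096 + 1/330 = -1351679/330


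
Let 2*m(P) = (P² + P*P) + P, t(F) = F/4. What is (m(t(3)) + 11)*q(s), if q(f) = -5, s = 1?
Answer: -955/16 ≈ -59.688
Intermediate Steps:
t(F) = F/4 (t(F) = F*(¼) = F/4)
m(P) = P² + P/2 (m(P) = ((P² + P*P) + P)/2 = ((P² + P²) + P)/2 = (2*P² + P)/2 = (P + 2*P²)/2 = P² + P/2)
(m(t(3)) + 11)*q(s) = (((¼)*3)*(½ + (¼)*3) + 11)*(-5) = (3*(½ + ¾)/4 + 11)*(-5) = ((¾)*(5/4) + 11)*(-5) = (15/16 + 11)*(-5) = (191/16)*(-5) = -955/16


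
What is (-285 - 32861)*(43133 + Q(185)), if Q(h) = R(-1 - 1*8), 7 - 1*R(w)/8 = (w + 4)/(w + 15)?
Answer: -4295290702/3 ≈ -1.4318e+9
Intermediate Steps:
R(w) = 56 - 8*(4 + w)/(15 + w) (R(w) = 56 - 8*(w + 4)/(w + 15) = 56 - 8*(4 + w)/(15 + w))
Q(h) = 188/3 (Q(h) = 8*(101 + 6*(-1 - 1*8))/(15 + (-1 - 1*8)) = 8*(101 + 6*(-1 - 8))/(15 + (-1 - 8)) = 8*(101 + 6*(-9))/(15 - 9) = 8*(101 - 54)/6 = 8*(1/6)*47 = 188/3)
(-285 - 32861)*(43133 + Q(185)) = (-285 - 32861)*(43133 + 188/3) = -33146*129587/3 = -4295290702/3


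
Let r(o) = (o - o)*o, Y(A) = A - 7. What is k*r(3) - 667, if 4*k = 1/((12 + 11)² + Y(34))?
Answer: -667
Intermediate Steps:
Y(A) = -7 + A
k = 1/2224 (k = 1/(4*((12 + 11)² + (-7 + 34))) = 1/(4*(23² + 27)) = 1/(4*(529 + 27)) = (¼)/556 = (¼)*(1/556) = 1/2224 ≈ 0.00044964)
r(o) = 0 (r(o) = 0*o = 0)
k*r(3) - 667 = (1/2224)*0 - 667 = 0 - 667 = -667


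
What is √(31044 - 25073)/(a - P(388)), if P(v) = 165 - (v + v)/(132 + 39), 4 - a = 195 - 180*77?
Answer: 171*√5971/2309960 ≈ 0.0057203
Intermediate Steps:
a = 13669 (a = 4 - (195 - 180*77) = 4 - (195 - 13860) = 4 - 1*(-13665) = 4 + 13665 = 13669)
P(v) = 165 - 2*v/171
√(31044 - 25073)/(a - P(388)) = √(31044 - 25073)/(13669 - (165 - 2/171*388)) = √5971/(13669 - (165 - 776/171)) = √5971/(13669 - 1*27439/171) = √5971/(13669 - 27439/171) = √5971/(2309960/171) = √5971*(171/2309960) = 171*√5971/2309960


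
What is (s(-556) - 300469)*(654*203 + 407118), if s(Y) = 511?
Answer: -161941325040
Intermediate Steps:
(s(-556) - 300469)*(654*203 + 407118) = (511 - 300469)*(654*203 + 407118) = -299958*(132762 + 407118) = -299958*539880 = -161941325040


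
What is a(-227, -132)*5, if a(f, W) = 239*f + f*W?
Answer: -121445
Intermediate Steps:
a(f, W) = 239*f + W*f
a(-227, -132)*5 = -227*(239 - 132)*5 = -227*107*5 = -24289*5 = -121445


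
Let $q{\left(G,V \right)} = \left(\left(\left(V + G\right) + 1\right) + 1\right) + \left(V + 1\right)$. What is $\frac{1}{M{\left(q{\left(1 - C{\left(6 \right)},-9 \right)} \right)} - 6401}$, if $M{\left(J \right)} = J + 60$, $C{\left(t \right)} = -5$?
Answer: $- \frac{1}{6350} \approx -0.00015748$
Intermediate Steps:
$q{\left(G,V \right)} = 3 + G + 2 V$ ($q{\left(G,V \right)} = \left(\left(\left(G + V\right) + 1\right) + 1\right) + \left(1 + V\right) = \left(\left(1 + G + V\right) + 1\right) + \left(1 + V\right) = \left(2 + G + V\right) + \left(1 + V\right) = 3 + G + 2 V$)
$M{\left(J \right)} = 60 + J$
$\frac{1}{M{\left(q{\left(1 - C{\left(6 \right)},-9 \right)} \right)} - 6401} = \frac{1}{\left(60 + \left(3 + \left(1 - -5\right) + 2 \left(-9\right)\right)\right) - 6401} = \frac{1}{\left(60 + \left(3 + \left(1 + 5\right) - 18\right)\right) - 6401} = \frac{1}{\left(60 + \left(3 + 6 - 18\right)\right) - 6401} = \frac{1}{\left(60 - 9\right) - 6401} = \frac{1}{51 - 6401} = \frac{1}{-6350} = - \frac{1}{6350}$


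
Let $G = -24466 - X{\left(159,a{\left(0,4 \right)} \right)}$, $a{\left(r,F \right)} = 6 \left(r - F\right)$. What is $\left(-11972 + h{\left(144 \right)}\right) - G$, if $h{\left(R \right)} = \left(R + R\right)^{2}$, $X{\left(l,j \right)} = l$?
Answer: $95597$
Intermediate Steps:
$a{\left(r,F \right)} = - 6 F + 6 r$
$h{\left(R \right)} = 4 R^{2}$ ($h{\left(R \right)} = \left(2 R\right)^{2} = 4 R^{2}$)
$G = -24625$ ($G = -24466 - 159 = -24625$)
$\left(-11972 + h{\left(144 \right)}\right) - G = \left(-11972 + 4 \cdot 144^{2}\right) - -24625 = \left(-11972 + 4 \cdot 20736\right) + 24625 = \left(-11972 + 82944\right) + 24625 = 70972 + 24625 = 95597$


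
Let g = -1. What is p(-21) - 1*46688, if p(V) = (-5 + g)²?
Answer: -46652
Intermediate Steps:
p(V) = 36 (p(V) = (-5 - 1)² = (-6)² = 36)
p(-21) - 1*46688 = 36 - 1*46688 = 36 - 46688 = -46652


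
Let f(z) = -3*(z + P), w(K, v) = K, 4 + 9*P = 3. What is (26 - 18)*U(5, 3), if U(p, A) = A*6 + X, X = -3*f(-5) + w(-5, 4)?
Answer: -264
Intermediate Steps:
P = -1/9 (P = -4/9 + (1/9)*3 = -4/9 + 1/3 = -1/9 ≈ -0.11111)
f(z) = 1/3 - 3*z (f(z) = -3*(z - 1/9) = -3*(-1/9 + z) = 1/3 - 3*z)
X = -51 (X = -3*(1/3 - 3*(-5)) - 5 = -3*(1/3 + 15) - 5 = -3*46/3 - 5 = -46 - 5 = -51)
U(p, A) = -51 + 6*A (U(p, A) = A*6 - 51 = 6*A - 51 = -51 + 6*A)
(26 - 18)*U(5, 3) = (26 - 18)*(-51 + 6*3) = 8*(-51 + 18) = 8*(-33) = -264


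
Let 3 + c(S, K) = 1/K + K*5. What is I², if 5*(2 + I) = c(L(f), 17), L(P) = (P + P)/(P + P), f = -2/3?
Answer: 60025/289 ≈ 207.70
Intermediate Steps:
f = -⅔ (f = -2*⅓ = -⅔ ≈ -0.66667)
L(P) = 1 (L(P) = (2*P)/((2*P)) = (2*P)*(1/(2*P)) = 1)
c(S, K) = -3 + 1/K + 5*K (c(S, K) = -3 + (1/K + K*5) = -3 + (1/K + 5*K) = -3 + 1/K + 5*K)
I = 245/17 (I = -2 + (-3 + 1/17 + 5*17)/5 = -2 + (-3 + 1/17 + 85)/5 = -2 + (⅕)*(1395/17) = -2 + 279/17 = 245/17 ≈ 14.412)
I² = (245/17)² = 60025/289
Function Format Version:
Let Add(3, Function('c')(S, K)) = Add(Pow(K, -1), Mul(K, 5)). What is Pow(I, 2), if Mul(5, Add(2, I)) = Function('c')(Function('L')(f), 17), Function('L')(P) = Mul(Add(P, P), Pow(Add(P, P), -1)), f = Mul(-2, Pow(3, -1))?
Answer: Rational(60025, 289) ≈ 207.70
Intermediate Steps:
f = Rational(-2, 3) (f = Mul(-2, Rational(1, 3)) = Rational(-2, 3) ≈ -0.66667)
Function('L')(P) = 1 (Function('L')(P) = Mul(Mul(2, P), Pow(Mul(2, P), -1)) = Mul(Mul(2, P), Mul(Rational(1, 2), Pow(P, -1))) = 1)
Function('c')(S, K) = Add(-3, Pow(K, -1), Mul(5, K)) (Function('c')(S, K) = Add(-3, Add(Pow(K, -1), Mul(K, 5))) = Add(-3, Add(Pow(K, -1), Mul(5, K))) = Add(-3, Pow(K, -1), Mul(5, K)))
I = Rational(245, 17) (I = Add(-2, Mul(Rational(1, 5), Add(-3, Pow(17, -1), Mul(5, 17)))) = Add(-2, Mul(Rational(1, 5), Add(-3, Rational(1, 17), 85))) = Add(-2, Mul(Rational(1, 5), Rational(1395, 17))) = Add(-2, Rational(279, 17)) = Rational(245, 17) ≈ 14.412)
Pow(I, 2) = Pow(Rational(245, 17), 2) = Rational(60025, 289)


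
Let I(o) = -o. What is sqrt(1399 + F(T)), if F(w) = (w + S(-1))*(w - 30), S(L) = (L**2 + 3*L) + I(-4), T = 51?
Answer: 4*sqrt(157) ≈ 50.120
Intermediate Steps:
S(L) = 4 + L**2 + 3*L (S(L) = (L**2 + 3*L) - 1*(-4) = (L**2 + 3*L) + 4 = 4 + L**2 + 3*L)
F(w) = (-30 + w)*(2 + w) (F(w) = (w + (4 + (-1)**2 + 3*(-1)))*(w - 30) = (w + (4 + 1 - 3))*(-30 + w) = (w + 2)*(-30 + w) = (2 + w)*(-30 + w) = (-30 + w)*(2 + w))
sqrt(1399 + F(T)) = sqrt(1399 + (-60 + 51**2 - 28*51)) = sqrt(1399 + (-60 + 2601 - 1428)) = sqrt(1399 + 1113) = sqrt(2512) = 4*sqrt(157)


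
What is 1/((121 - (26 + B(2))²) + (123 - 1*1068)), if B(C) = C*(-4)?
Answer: -1/1148 ≈ -0.00087108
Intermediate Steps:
B(C) = -4*C
1/((121 - (26 + B(2))²) + (123 - 1*1068)) = 1/((121 - (26 - 4*2)²) + (123 - 1*1068)) = 1/((121 - (26 - 8)²) + (123 - 1068)) = 1/((121 - 1*18²) - 945) = 1/((121 - 1*324) - 945) = 1/((121 - 324) - 945) = 1/(-203 - 945) = 1/(-1148) = -1/1148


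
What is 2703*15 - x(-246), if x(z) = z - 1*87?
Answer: 40878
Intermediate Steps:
x(z) = -87 + z (x(z) = z - 87 = -87 + z)
2703*15 - x(-246) = 2703*15 - (-87 - 246) = 40545 - 1*(-333) = 40545 + 333 = 40878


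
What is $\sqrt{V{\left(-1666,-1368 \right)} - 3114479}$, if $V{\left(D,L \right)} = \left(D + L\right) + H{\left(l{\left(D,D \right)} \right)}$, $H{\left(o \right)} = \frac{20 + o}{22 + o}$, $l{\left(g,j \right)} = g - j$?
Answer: $\frac{i \sqrt{377218963}}{11} \approx 1765.6 i$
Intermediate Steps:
$H{\left(o \right)} = \frac{20 + o}{22 + o}$
$V{\left(D,L \right)} = \frac{10}{11} + D + L$ ($V{\left(D,L \right)} = \left(D + L\right) + \frac{20 + \left(D - D\right)}{22 + \left(D - D\right)} = \left(D + L\right) + \frac{20 + 0}{22 + 0} = \left(D + L\right) + \frac{1}{22} \cdot 20 = \left(D + L\right) + \frac{10}{11} = \frac{10}{11} + D + L$)
$\sqrt{V{\left(-1666,-1368 \right)} - 3114479} = \sqrt{\left(\frac{10}{11} - 1666 - 1368\right) - 3114479} = \sqrt{- \frac{33364}{11} - 3114479} = \sqrt{- \frac{34292633}{11}} = \frac{i \sqrt{377218963}}{11}$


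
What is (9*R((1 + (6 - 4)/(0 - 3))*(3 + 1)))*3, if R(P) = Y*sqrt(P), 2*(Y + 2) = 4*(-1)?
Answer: -72*sqrt(3) ≈ -124.71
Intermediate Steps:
Y = -4 (Y = -2 + (4*(-1))/2 = -2 + (1/2)*(-4) = -2 - 2 = -4)
R(P) = -4*sqrt(P)
(9*R((1 + (6 - 4)/(0 - 3))*(3 + 1)))*3 = (9*(-4*sqrt(1 + (6 - 4)/(0 - 3))*sqrt(3 + 1)))*3 = (9*(-4*2*sqrt(1 + 2/(-3))))*3 = (9*(-4*2*sqrt(1 + 2*(-1/3))))*3 = (9*(-4*2*sqrt(1 - 2/3)))*3 = (9*(-4*2*sqrt(3)/3))*3 = (9*(-8*sqrt(3)/3))*3 = -24*sqrt(3)*3 = -72*sqrt(3)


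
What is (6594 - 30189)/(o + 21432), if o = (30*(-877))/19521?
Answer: -153532665/139449254 ≈ -1.1010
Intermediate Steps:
o = -8770/6507 (o = -26310*1/19521 = -8770/6507 ≈ -1.3478)
(6594 - 30189)/(o + 21432) = (6594 - 30189)/(-8770/6507 + 21432) = -23595/139449254/6507 = -23595*6507/139449254 = -153532665/139449254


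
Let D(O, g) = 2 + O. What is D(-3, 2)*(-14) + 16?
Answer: 30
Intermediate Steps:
D(-3, 2)*(-14) + 16 = (2 - 3)*(-14) + 16 = -1*(-14) + 16 = 14 + 16 = 30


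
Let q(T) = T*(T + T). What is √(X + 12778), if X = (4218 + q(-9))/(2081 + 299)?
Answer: √180975319/119 ≈ 113.05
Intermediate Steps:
q(T) = 2*T² (q(T) = T*(2*T) = 2*T²)
X = 219/119 (X = (4218 + 2*(-9)²)/(2081 + 299) = (4218 + 2*81)/2380 = (4218 + 162)*(1/2380) = 4380*(1/2380) = 219/119 ≈ 1.8403)
√(X + 12778) = √(219/119 + 12778) = √(1520801/119) = √180975319/119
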